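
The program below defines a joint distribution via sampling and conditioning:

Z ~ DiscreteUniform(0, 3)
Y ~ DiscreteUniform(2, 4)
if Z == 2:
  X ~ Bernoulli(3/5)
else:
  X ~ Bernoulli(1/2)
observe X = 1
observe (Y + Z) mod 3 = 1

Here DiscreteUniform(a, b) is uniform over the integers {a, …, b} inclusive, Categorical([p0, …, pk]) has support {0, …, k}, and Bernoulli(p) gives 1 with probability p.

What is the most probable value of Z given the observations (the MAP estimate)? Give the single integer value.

argmax_v P(Z = v | obs) = 2

Enumerate traces; 4 have nonzero weight after conditioning:
  (Z=0, Y=4, X=1) weight 1/24
  (Z=1, Y=3, X=1) weight 1/24
  (Z=2, Y=2, X=1) weight 1/20
  (Z=3, Y=4, X=1) weight 1/24
Group by Z:
  weight(Z=0) = 1/24
  weight(Z=1) = 1/24
  weight(Z=2) = 1/20
  weight(Z=3) = 1/24
Total weight = 1/24 + 1/24 + 1/20 + 1/24 = 7/40
P(Z=0 | obs) = 1/24 / 7/40 = 5/21
P(Z=1 | obs) = 1/24 / 7/40 = 5/21
P(Z=2 | obs) = 1/20 / 7/40 = 2/7
P(Z=3 | obs) = 1/24 / 7/40 = 5/21
argmax = 2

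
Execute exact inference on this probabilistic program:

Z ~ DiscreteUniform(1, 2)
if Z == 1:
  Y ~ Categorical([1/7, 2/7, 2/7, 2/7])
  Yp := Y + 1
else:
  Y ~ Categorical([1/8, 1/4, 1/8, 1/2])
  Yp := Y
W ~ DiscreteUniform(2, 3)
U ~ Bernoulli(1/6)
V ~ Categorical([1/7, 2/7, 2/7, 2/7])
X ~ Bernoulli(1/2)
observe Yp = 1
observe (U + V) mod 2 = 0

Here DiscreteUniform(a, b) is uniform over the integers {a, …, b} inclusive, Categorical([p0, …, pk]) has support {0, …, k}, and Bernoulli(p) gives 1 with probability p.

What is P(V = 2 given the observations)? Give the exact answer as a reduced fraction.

Enumerate traces; 32 have nonzero weight after conditioning:
  (Z=1, Y=0, W=2, U=0, V=0, X=0) weight 5/2352
  (Z=1, Y=0, W=2, U=0, V=0, X=1) weight 5/2352
  (Z=1, Y=0, W=2, U=0, V=2, X=0) weight 5/1176
  (Z=1, Y=0, W=2, U=0, V=2, X=1) weight 5/1176
  (Z=1, Y=0, W=2, U=1, V=1, X=0) weight 1/1176
  (Z=1, Y=0, W=2, U=1, V=1, X=1) weight 1/1176
  (Z=1, Y=0, W=2, U=1, V=3, X=0) weight 1/1176
  (Z=1, Y=0, W=2, U=1, V=3, X=1) weight 1/1176
  … 24 more
Group by V:
  weight(V=0) = 55/2352
  weight(V=1) = 11/1176
  weight(V=2) = 55/1176
  weight(V=3) = 11/1176
Total weight = 55/2352 + 11/1176 + 55/1176 + 11/1176 = 209/2352
P(V=0 | obs) = 55/2352 / 209/2352 = 5/19
P(V=1 | obs) = 11/1176 / 209/2352 = 2/19
P(V=2 | obs) = 55/1176 / 209/2352 = 10/19
P(V=3 | obs) = 11/1176 / 209/2352 = 2/19

P(V = 2 | obs) = 10/19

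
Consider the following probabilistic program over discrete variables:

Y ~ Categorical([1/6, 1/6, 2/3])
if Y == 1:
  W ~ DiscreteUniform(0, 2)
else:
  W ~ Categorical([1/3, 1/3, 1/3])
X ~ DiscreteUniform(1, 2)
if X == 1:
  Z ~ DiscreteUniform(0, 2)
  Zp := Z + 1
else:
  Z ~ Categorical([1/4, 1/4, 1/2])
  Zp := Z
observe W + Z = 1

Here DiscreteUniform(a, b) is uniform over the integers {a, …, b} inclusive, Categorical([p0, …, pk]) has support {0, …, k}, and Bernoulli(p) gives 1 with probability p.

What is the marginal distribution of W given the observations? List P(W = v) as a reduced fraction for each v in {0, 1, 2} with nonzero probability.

P(W=0) = 1/2, P(W=1) = 1/2

Enumerate traces; 12 have nonzero weight after conditioning:
  (Y=0, W=0, X=1, Z=1) weight 1/108
  (Y=0, W=0, X=2, Z=1) weight 1/144
  (Y=0, W=1, X=1, Z=0) weight 1/108
  (Y=0, W=1, X=2, Z=0) weight 1/144
  (Y=1, W=0, X=1, Z=1) weight 1/108
  (Y=1, W=0, X=2, Z=1) weight 1/144
  (Y=1, W=1, X=1, Z=0) weight 1/108
  (Y=1, W=1, X=2, Z=0) weight 1/144
  … 4 more
Group by W:
  weight(W=0) = 7/72
  weight(W=1) = 7/72
Total weight = 7/72 + 7/72 = 7/36
P(W=0 | obs) = 7/72 / 7/36 = 1/2
P(W=1 | obs) = 7/72 / 7/36 = 1/2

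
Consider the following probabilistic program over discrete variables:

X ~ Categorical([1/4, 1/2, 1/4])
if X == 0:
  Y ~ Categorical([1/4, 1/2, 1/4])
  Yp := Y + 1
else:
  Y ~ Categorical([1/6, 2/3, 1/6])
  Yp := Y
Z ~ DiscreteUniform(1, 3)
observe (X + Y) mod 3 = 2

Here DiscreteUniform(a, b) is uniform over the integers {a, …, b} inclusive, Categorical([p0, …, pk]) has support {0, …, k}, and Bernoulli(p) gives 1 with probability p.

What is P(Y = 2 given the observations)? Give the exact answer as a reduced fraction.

Enumerate traces; 9 have nonzero weight after conditioning:
  (X=0, Y=2, Z=1) weight 1/48
  (X=0, Y=2, Z=2) weight 1/48
  (X=0, Y=2, Z=3) weight 1/48
  (X=1, Y=1, Z=1) weight 1/9
  (X=1, Y=1, Z=2) weight 1/9
  (X=1, Y=1, Z=3) weight 1/9
  (X=2, Y=0, Z=1) weight 1/72
  (X=2, Y=0, Z=2) weight 1/72
  … 1 more
Group by Y:
  weight(Y=0) = 1/24
  weight(Y=1) = 1/3
  weight(Y=2) = 1/16
Total weight = 1/24 + 1/3 + 1/16 = 7/16
P(Y=0 | obs) = 1/24 / 7/16 = 2/21
P(Y=1 | obs) = 1/3 / 7/16 = 16/21
P(Y=2 | obs) = 1/16 / 7/16 = 1/7

P(Y = 2 | obs) = 1/7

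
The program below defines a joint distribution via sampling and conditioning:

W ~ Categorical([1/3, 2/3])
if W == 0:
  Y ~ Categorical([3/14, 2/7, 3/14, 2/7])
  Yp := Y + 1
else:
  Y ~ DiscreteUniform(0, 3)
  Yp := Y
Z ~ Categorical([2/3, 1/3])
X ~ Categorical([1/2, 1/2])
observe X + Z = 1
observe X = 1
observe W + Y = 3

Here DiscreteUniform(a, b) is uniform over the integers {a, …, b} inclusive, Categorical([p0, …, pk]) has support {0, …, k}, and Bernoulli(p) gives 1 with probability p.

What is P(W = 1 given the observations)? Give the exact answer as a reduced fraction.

P(W = 1 | obs) = 7/11

Enumerate traces; 2 have nonzero weight after conditioning:
  (W=0, Y=3, Z=0, X=1) weight 2/63
  (W=1, Y=2, Z=0, X=1) weight 1/18
Group by W:
  weight(W=0) = 2/63
  weight(W=1) = 1/18
Total weight = 2/63 + 1/18 = 11/126
P(W=0 | obs) = 2/63 / 11/126 = 4/11
P(W=1 | obs) = 1/18 / 11/126 = 7/11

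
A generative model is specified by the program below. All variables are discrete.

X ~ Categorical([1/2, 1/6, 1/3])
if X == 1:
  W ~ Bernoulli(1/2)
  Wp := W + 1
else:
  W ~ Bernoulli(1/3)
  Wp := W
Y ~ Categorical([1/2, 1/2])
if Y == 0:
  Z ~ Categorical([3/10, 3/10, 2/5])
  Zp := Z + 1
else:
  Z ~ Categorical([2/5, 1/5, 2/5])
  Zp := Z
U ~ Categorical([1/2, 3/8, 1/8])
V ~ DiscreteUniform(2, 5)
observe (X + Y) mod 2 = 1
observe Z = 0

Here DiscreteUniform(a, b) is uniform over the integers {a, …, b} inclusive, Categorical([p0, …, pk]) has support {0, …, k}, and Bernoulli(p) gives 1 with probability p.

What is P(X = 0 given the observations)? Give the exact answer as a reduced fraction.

Enumerate traces; 72 have nonzero weight after conditioning:
  (X=0, W=0, Y=1, Z=0, U=0, V=2) weight 1/120
  (X=0, W=0, Y=1, Z=0, U=0, V=3) weight 1/120
  (X=0, W=0, Y=1, Z=0, U=0, V=4) weight 1/120
  (X=0, W=0, Y=1, Z=0, U=0, V=5) weight 1/120
  (X=0, W=0, Y=1, Z=0, U=1, V=2) weight 1/160
  (X=0, W=0, Y=1, Z=0, U=1, V=3) weight 1/160
  (X=0, W=0, Y=1, Z=0, U=1, V=4) weight 1/160
  (X=0, W=0, Y=1, Z=0, U=1, V=5) weight 1/160
  (X=1, W=0, Y=0, Z=0, U=0, V=2) weight 1/640
  (X=2, W=0, Y=1, Z=0, U=0, V=2) weight 1/180
  … 62 more
Group by X:
  weight(X=0) = 1/10
  weight(X=1) = 1/40
  weight(X=2) = 1/15
Total weight = 1/10 + 1/40 + 1/15 = 23/120
P(X=0 | obs) = 1/10 / 23/120 = 12/23
P(X=1 | obs) = 1/40 / 23/120 = 3/23
P(X=2 | obs) = 1/15 / 23/120 = 8/23

P(X = 0 | obs) = 12/23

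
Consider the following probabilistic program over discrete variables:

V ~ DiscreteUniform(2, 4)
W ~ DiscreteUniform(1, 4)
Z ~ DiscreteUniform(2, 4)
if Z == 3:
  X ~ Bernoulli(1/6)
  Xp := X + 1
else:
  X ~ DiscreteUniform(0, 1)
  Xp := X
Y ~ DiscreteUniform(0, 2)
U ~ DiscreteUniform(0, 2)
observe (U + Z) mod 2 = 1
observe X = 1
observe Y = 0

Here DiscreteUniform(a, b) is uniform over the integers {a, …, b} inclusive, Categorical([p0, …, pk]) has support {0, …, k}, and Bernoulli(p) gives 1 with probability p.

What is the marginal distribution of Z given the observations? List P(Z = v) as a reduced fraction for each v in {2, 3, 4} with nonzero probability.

P(Z=2) = 3/8, P(Z=3) = 1/4, P(Z=4) = 3/8

Enumerate traces; 48 have nonzero weight after conditioning:
  (V=2, W=1, Z=2, X=1, Y=0, U=1) weight 1/648
  (V=2, W=1, Z=3, X=1, Y=0, U=0) weight 1/1944
  (V=2, W=1, Z=3, X=1, Y=0, U=2) weight 1/1944
  (V=2, W=1, Z=4, X=1, Y=0, U=1) weight 1/648
  (V=2, W=2, Z=2, X=1, Y=0, U=1) weight 1/648
  (V=2, W=2, Z=3, X=1, Y=0, U=0) weight 1/1944
  (V=2, W=2, Z=3, X=1, Y=0, U=2) weight 1/1944
  (V=2, W=2, Z=4, X=1, Y=0, U=1) weight 1/648
  … 40 more
Group by Z:
  weight(Z=2) = 1/54
  weight(Z=3) = 1/81
  weight(Z=4) = 1/54
Total weight = 1/54 + 1/81 + 1/54 = 4/81
P(Z=2 | obs) = 1/54 / 4/81 = 3/8
P(Z=3 | obs) = 1/81 / 4/81 = 1/4
P(Z=4 | obs) = 1/54 / 4/81 = 3/8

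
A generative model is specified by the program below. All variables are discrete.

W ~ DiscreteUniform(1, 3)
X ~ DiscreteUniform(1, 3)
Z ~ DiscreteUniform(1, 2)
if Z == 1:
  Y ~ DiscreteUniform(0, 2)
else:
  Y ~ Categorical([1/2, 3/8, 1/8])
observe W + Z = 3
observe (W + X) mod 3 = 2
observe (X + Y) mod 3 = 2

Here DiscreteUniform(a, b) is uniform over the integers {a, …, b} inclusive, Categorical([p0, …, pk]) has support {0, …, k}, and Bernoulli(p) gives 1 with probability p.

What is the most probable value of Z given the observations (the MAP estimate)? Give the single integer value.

argmax_v P(Z = v | obs) = 2

Enumerate traces; 2 have nonzero weight after conditioning:
  (W=1, X=1, Z=2, Y=1) weight 1/48
  (W=2, X=3, Z=1, Y=2) weight 1/54
Group by Z:
  weight(Z=1) = 1/54
  weight(Z=2) = 1/48
Total weight = 1/54 + 1/48 = 17/432
P(Z=1 | obs) = 1/54 / 17/432 = 8/17
P(Z=2 | obs) = 1/48 / 17/432 = 9/17
argmax = 2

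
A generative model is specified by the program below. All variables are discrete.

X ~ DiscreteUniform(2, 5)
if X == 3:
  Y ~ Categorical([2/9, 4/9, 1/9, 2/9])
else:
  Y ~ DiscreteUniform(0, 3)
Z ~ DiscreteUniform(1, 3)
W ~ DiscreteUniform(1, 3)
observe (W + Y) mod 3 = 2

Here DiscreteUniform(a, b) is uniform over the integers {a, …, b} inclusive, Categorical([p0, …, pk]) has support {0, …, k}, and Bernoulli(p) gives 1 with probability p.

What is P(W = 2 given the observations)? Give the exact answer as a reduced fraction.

Enumerate traces; 48 have nonzero weight after conditioning:
  (X=2, Y=0, Z=1, W=2) weight 1/144
  (X=2, Y=0, Z=2, W=2) weight 1/144
  (X=2, Y=0, Z=3, W=2) weight 1/144
  (X=2, Y=1, Z=1, W=1) weight 1/144
  (X=2, Y=1, Z=2, W=1) weight 1/144
  (X=2, Y=1, Z=3, W=1) weight 1/144
  (X=2, Y=2, Z=1, W=3) weight 1/144
  (X=2, Y=2, Z=2, W=3) weight 1/144
  … 40 more
Group by W:
  weight(W=1) = 43/432
  weight(W=2) = 35/216
  weight(W=3) = 31/432
Total weight = 43/432 + 35/216 + 31/432 = 1/3
P(W=1 | obs) = 43/432 / 1/3 = 43/144
P(W=2 | obs) = 35/216 / 1/3 = 35/72
P(W=3 | obs) = 31/432 / 1/3 = 31/144

P(W = 2 | obs) = 35/72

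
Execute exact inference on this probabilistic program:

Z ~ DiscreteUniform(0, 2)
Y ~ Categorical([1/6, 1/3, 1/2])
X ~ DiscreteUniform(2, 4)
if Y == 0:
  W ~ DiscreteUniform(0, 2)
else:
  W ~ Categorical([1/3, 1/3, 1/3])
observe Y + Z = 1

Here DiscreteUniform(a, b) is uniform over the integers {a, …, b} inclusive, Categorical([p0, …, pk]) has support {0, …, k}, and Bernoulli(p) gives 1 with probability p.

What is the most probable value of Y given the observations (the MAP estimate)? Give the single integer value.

Enumerate traces; 18 have nonzero weight after conditioning:
  (Z=0, Y=1, X=2, W=0) weight 1/81
  (Z=0, Y=1, X=2, W=1) weight 1/81
  (Z=0, Y=1, X=2, W=2) weight 1/81
  (Z=0, Y=1, X=3, W=0) weight 1/81
  (Z=0, Y=1, X=3, W=1) weight 1/81
  (Z=0, Y=1, X=3, W=2) weight 1/81
  (Z=0, Y=1, X=4, W=0) weight 1/81
  (Z=0, Y=1, X=4, W=1) weight 1/81
  (Z=1, Y=0, X=2, W=0) weight 1/162
  … 9 more
Group by Y:
  weight(Y=0) = 1/18
  weight(Y=1) = 1/9
Total weight = 1/18 + 1/9 = 1/6
P(Y=0 | obs) = 1/18 / 1/6 = 1/3
P(Y=1 | obs) = 1/9 / 1/6 = 2/3
argmax = 1

argmax_v P(Y = v | obs) = 1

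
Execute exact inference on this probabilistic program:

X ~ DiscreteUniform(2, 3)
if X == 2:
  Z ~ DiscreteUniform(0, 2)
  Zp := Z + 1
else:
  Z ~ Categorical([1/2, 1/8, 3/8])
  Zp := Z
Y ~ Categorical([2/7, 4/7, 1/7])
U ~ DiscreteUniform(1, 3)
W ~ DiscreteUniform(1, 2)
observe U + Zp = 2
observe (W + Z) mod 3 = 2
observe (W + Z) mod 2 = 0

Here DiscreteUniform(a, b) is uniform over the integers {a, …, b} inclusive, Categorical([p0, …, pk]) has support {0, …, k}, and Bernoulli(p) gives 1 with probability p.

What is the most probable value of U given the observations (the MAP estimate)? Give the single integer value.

Enumerate traces; 9 have nonzero weight after conditioning:
  (X=2, Z=0, Y=0, U=1, W=2) weight 1/126
  (X=2, Z=0, Y=1, U=1, W=2) weight 1/63
  (X=2, Z=0, Y=2, U=1, W=2) weight 1/252
  (X=3, Z=0, Y=0, U=2, W=2) weight 1/84
  (X=3, Z=0, Y=1, U=2, W=2) weight 1/42
  (X=3, Z=0, Y=2, U=2, W=2) weight 1/168
  (X=3, Z=1, Y=0, U=1, W=1) weight 1/336
  (X=3, Z=1, Y=1, U=1, W=1) weight 1/168
  … 1 more
Group by U:
  weight(U=1) = 11/288
  weight(U=2) = 1/24
Total weight = 11/288 + 1/24 = 23/288
P(U=1 | obs) = 11/288 / 23/288 = 11/23
P(U=2 | obs) = 1/24 / 23/288 = 12/23
argmax = 2

argmax_v P(U = v | obs) = 2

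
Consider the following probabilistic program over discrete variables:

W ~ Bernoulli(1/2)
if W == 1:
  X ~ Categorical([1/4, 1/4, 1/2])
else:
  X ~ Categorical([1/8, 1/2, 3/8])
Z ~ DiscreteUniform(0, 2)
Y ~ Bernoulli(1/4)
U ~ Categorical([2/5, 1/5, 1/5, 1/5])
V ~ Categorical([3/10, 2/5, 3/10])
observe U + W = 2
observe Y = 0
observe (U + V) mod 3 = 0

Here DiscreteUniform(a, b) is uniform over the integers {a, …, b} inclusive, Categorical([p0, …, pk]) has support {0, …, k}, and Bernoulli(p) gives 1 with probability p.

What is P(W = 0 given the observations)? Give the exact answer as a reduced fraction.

P(W = 0 | obs) = 4/7

Enumerate traces; 18 have nonzero weight after conditioning:
  (W=0, X=0, Z=0, Y=0, U=2, V=1) weight 1/800
  (W=0, X=0, Z=1, Y=0, U=2, V=1) weight 1/800
  (W=0, X=0, Z=2, Y=0, U=2, V=1) weight 1/800
  (W=0, X=1, Z=0, Y=0, U=2, V=1) weight 1/200
  (W=0, X=1, Z=1, Y=0, U=2, V=1) weight 1/200
  (W=0, X=1, Z=2, Y=0, U=2, V=1) weight 1/200
  (W=0, X=2, Z=0, Y=0, U=2, V=1) weight 3/800
  (W=0, X=2, Z=1, Y=0, U=2, V=1) weight 3/800
  (W=1, X=0, Z=0, Y=0, U=1, V=2) weight 3/1600
  … 9 more
Group by W:
  weight(W=0) = 3/100
  weight(W=1) = 9/400
Total weight = 3/100 + 9/400 = 21/400
P(W=0 | obs) = 3/100 / 21/400 = 4/7
P(W=1 | obs) = 9/400 / 21/400 = 3/7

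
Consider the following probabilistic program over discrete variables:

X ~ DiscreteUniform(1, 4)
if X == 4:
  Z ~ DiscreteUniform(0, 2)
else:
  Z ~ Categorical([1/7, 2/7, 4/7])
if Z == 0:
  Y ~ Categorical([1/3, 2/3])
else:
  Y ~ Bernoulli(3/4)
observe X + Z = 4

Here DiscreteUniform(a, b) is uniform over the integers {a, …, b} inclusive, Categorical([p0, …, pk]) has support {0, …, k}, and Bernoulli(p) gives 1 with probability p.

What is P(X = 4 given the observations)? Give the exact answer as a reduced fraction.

P(X = 4 | obs) = 7/25

Enumerate traces; 6 have nonzero weight after conditioning:
  (X=2, Z=2, Y=0) weight 1/28
  (X=2, Z=2, Y=1) weight 3/28
  (X=3, Z=1, Y=0) weight 1/56
  (X=3, Z=1, Y=1) weight 3/56
  (X=4, Z=0, Y=0) weight 1/36
  (X=4, Z=0, Y=1) weight 1/18
Group by X:
  weight(X=2) = 1/7
  weight(X=3) = 1/14
  weight(X=4) = 1/12
Total weight = 1/7 + 1/14 + 1/12 = 25/84
P(X=2 | obs) = 1/7 / 25/84 = 12/25
P(X=3 | obs) = 1/14 / 25/84 = 6/25
P(X=4 | obs) = 1/12 / 25/84 = 7/25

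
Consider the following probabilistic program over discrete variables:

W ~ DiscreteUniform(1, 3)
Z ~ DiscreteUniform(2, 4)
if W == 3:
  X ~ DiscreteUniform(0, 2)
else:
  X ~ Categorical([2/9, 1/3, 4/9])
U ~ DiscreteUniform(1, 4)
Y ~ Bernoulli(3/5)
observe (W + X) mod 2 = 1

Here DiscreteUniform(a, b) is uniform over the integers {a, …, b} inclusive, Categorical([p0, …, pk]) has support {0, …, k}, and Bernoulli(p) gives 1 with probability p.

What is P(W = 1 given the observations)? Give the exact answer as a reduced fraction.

P(W = 1 | obs) = 2/5

Enumerate traces; 120 have nonzero weight after conditioning:
  (W=1, Z=2, X=0, U=1, Y=0) weight 1/405
  (W=1, Z=2, X=0, U=1, Y=1) weight 1/270
  (W=1, Z=2, X=0, U=2, Y=0) weight 1/405
  (W=1, Z=2, X=0, U=2, Y=1) weight 1/270
  (W=1, Z=2, X=0, U=3, Y=0) weight 1/405
  (W=1, Z=2, X=0, U=3, Y=1) weight 1/270
  (W=1, Z=2, X=0, U=4, Y=0) weight 1/405
  (W=1, Z=2, X=0, U=4, Y=1) weight 1/270
  (W=2, Z=2, X=1, U=1, Y=0) weight 1/270
  (W=3, Z=2, X=0, U=1, Y=0) weight 1/270
  … 110 more
Group by W:
  weight(W=1) = 2/9
  weight(W=2) = 1/9
  weight(W=3) = 2/9
Total weight = 2/9 + 1/9 + 2/9 = 5/9
P(W=1 | obs) = 2/9 / 5/9 = 2/5
P(W=2 | obs) = 1/9 / 5/9 = 1/5
P(W=3 | obs) = 2/9 / 5/9 = 2/5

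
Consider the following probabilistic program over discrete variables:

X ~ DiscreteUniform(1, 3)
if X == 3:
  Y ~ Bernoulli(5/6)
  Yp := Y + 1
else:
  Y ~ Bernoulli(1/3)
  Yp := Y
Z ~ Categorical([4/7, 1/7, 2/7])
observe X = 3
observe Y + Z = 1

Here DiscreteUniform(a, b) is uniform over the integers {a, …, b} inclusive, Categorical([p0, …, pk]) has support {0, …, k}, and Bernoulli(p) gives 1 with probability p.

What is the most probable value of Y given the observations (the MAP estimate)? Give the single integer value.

Enumerate traces; 2 have nonzero weight after conditioning:
  (X=3, Y=0, Z=1) weight 1/126
  (X=3, Y=1, Z=0) weight 10/63
Group by Y:
  weight(Y=0) = 1/126
  weight(Y=1) = 10/63
Total weight = 1/126 + 10/63 = 1/6
P(Y=0 | obs) = 1/126 / 1/6 = 1/21
P(Y=1 | obs) = 10/63 / 1/6 = 20/21
argmax = 1

argmax_v P(Y = v | obs) = 1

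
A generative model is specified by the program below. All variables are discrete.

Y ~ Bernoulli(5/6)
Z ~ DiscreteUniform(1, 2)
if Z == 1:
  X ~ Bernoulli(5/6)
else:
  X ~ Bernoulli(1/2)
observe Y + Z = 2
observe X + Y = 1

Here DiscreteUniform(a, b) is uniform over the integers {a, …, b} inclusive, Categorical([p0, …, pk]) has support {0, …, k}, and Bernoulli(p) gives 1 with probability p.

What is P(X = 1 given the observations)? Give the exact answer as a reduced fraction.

P(X = 1 | obs) = 3/8

Enumerate traces; 2 have nonzero weight after conditioning:
  (Y=0, Z=2, X=1) weight 1/24
  (Y=1, Z=1, X=0) weight 5/72
Group by X:
  weight(X=0) = 5/72
  weight(X=1) = 1/24
Total weight = 5/72 + 1/24 = 1/9
P(X=0 | obs) = 5/72 / 1/9 = 5/8
P(X=1 | obs) = 1/24 / 1/9 = 3/8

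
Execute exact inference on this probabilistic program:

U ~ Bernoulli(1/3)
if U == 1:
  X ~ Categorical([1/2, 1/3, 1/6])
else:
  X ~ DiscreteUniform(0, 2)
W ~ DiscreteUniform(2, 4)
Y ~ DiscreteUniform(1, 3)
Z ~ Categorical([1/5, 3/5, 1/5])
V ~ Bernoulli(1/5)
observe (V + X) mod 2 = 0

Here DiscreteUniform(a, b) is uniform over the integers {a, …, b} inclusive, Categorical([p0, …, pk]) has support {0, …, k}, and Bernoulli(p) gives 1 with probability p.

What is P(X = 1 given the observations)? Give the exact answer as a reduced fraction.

P(X = 1 | obs) = 1/9

Enumerate traces; 162 have nonzero weight after conditioning:
  (U=0, X=0, W=2, Y=1, Z=0, V=0) weight 8/2025
  (U=0, X=0, W=2, Y=1, Z=1, V=0) weight 8/675
  (U=0, X=0, W=2, Y=1, Z=2, V=0) weight 8/2025
  (U=0, X=0, W=2, Y=2, Z=0, V=0) weight 8/2025
  (U=0, X=0, W=2, Y=2, Z=1, V=0) weight 8/675
  (U=0, X=0, W=2, Y=2, Z=2, V=0) weight 8/2025
  (U=0, X=0, W=2, Y=3, Z=0, V=0) weight 8/2025
  (U=0, X=0, W=2, Y=3, Z=1, V=0) weight 8/675
  (U=0, X=1, W=2, Y=1, Z=0, V=1) weight 2/2025
  (U=0, X=2, W=2, Y=1, Z=0, V=0) weight 8/2025
  … 152 more
Group by X:
  weight(X=0) = 14/45
  weight(X=1) = 1/15
  weight(X=2) = 2/9
Total weight = 14/45 + 1/15 + 2/9 = 3/5
P(X=0 | obs) = 14/45 / 3/5 = 14/27
P(X=1 | obs) = 1/15 / 3/5 = 1/9
P(X=2 | obs) = 2/9 / 3/5 = 10/27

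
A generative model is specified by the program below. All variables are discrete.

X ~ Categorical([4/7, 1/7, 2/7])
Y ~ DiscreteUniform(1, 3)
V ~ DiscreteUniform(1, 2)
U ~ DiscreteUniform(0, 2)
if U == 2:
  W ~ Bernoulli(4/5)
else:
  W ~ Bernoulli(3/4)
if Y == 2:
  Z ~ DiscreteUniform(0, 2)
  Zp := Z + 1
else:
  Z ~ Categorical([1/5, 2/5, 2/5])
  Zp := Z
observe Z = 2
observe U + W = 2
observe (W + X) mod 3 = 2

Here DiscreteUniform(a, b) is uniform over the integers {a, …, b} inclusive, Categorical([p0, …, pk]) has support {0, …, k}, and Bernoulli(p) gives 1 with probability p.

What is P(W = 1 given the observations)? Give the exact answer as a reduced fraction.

Enumerate traces; 12 have nonzero weight after conditioning:
  (X=1, Y=1, V=1, U=1, W=1, Z=2) weight 1/420
  (X=1, Y=1, V=2, U=1, W=1, Z=2) weight 1/420
  (X=1, Y=2, V=1, U=1, W=1, Z=2) weight 1/504
  (X=1, Y=2, V=2, U=1, W=1, Z=2) weight 1/504
  (X=1, Y=3, V=1, U=1, W=1, Z=2) weight 1/420
  (X=1, Y=3, V=2, U=1, W=1, Z=2) weight 1/420
  (X=2, Y=1, V=1, U=2, W=0, Z=2) weight 2/1575
  (X=2, Y=1, V=2, U=2, W=0, Z=2) weight 2/1575
  … 4 more
Group by W:
  weight(W=0) = 34/4725
  weight(W=1) = 17/1260
Total weight = 34/4725 + 17/1260 = 391/18900
P(W=0 | obs) = 34/4725 / 391/18900 = 8/23
P(W=1 | obs) = 17/1260 / 391/18900 = 15/23

P(W = 1 | obs) = 15/23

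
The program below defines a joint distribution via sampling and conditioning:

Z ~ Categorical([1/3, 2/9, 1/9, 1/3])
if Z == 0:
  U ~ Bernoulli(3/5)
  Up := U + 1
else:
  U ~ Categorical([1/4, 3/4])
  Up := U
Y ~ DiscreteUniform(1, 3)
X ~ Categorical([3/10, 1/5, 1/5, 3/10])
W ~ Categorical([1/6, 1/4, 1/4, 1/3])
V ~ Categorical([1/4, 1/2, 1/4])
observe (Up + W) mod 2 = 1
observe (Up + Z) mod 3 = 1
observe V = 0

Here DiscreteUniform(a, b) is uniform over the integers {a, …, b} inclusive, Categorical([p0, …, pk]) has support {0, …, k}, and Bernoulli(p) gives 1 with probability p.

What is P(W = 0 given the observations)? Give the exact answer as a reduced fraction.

P(W = 0 | obs) = 138/415

Enumerate traces; 72 have nonzero weight after conditioning:
  (Z=0, U=0, Y=1, X=0, W=0, V=0) weight 1/1800
  (Z=0, U=0, Y=1, X=0, W=2, V=0) weight 1/1200
  (Z=0, U=0, Y=1, X=1, W=0, V=0) weight 1/2700
  (Z=0, U=0, Y=1, X=1, W=2, V=0) weight 1/1800
  (Z=0, U=0, Y=1, X=2, W=0, V=0) weight 1/2700
  (Z=0, U=0, Y=1, X=2, W=2, V=0) weight 1/1800
  (Z=0, U=0, Y=1, X=3, W=0, V=0) weight 1/1800
  (Z=0, U=0, Y=1, X=3, W=2, V=0) weight 1/1200
  (Z=1, U=0, Y=1, X=0, W=1, V=0) weight 1/2880
  (Z=1, U=0, Y=1, X=0, W=3, V=0) weight 1/2160
  … 62 more
Group by W:
  weight(W=0) = 23/1440
  weight(W=1) = 1/288
  weight(W=2) = 23/960
  weight(W=3) = 1/216
Total weight = 23/1440 + 1/288 + 23/960 + 1/216 = 83/1728
P(W=0 | obs) = 23/1440 / 83/1728 = 138/415
P(W=1 | obs) = 1/288 / 83/1728 = 6/83
P(W=2 | obs) = 23/960 / 83/1728 = 207/415
P(W=3 | obs) = 1/216 / 83/1728 = 8/83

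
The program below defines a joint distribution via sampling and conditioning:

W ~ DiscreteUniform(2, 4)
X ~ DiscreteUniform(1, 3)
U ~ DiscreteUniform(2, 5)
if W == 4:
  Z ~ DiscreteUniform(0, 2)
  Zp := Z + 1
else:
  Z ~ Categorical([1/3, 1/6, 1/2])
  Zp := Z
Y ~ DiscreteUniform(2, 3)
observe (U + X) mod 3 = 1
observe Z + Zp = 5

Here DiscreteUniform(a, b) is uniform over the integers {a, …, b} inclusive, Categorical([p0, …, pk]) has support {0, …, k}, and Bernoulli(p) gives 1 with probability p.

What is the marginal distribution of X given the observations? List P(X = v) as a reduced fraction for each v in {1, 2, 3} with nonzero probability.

P(X=1) = 1/4, P(X=2) = 1/2, P(X=3) = 1/4

Enumerate traces; 8 have nonzero weight after conditioning:
  (W=4, X=1, U=3, Z=2, Y=2) weight 1/216
  (W=4, X=1, U=3, Z=2, Y=3) weight 1/216
  (W=4, X=2, U=2, Z=2, Y=2) weight 1/216
  (W=4, X=2, U=2, Z=2, Y=3) weight 1/216
  (W=4, X=2, U=5, Z=2, Y=2) weight 1/216
  (W=4, X=2, U=5, Z=2, Y=3) weight 1/216
  (W=4, X=3, U=4, Z=2, Y=2) weight 1/216
  (W=4, X=3, U=4, Z=2, Y=3) weight 1/216
Group by X:
  weight(X=1) = 1/108
  weight(X=2) = 1/54
  weight(X=3) = 1/108
Total weight = 1/108 + 1/54 + 1/108 = 1/27
P(X=1 | obs) = 1/108 / 1/27 = 1/4
P(X=2 | obs) = 1/54 / 1/27 = 1/2
P(X=3 | obs) = 1/108 / 1/27 = 1/4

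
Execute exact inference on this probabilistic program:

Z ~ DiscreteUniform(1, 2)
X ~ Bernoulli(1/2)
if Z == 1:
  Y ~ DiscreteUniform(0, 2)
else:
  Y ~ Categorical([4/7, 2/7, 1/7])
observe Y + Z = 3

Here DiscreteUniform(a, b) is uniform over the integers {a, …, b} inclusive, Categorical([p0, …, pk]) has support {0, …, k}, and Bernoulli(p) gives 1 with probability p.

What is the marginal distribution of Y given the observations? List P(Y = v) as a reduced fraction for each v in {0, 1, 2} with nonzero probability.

P(Y=1) = 6/13, P(Y=2) = 7/13

Enumerate traces; 4 have nonzero weight after conditioning:
  (Z=1, X=0, Y=2) weight 1/12
  (Z=1, X=1, Y=2) weight 1/12
  (Z=2, X=0, Y=1) weight 1/14
  (Z=2, X=1, Y=1) weight 1/14
Group by Y:
  weight(Y=1) = 1/7
  weight(Y=2) = 1/6
Total weight = 1/7 + 1/6 = 13/42
P(Y=1 | obs) = 1/7 / 13/42 = 6/13
P(Y=2 | obs) = 1/6 / 13/42 = 7/13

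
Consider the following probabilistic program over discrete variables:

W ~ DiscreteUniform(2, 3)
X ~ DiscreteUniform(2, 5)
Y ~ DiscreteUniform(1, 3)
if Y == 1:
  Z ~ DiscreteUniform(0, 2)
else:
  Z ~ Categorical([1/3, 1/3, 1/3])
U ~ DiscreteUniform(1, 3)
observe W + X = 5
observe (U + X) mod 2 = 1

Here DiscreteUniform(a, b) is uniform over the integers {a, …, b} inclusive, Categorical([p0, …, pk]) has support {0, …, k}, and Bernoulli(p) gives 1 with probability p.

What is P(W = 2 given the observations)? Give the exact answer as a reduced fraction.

Enumerate traces; 27 have nonzero weight after conditioning:
  (W=2, X=3, Y=1, Z=0, U=2) weight 1/216
  (W=2, X=3, Y=1, Z=1, U=2) weight 1/216
  (W=2, X=3, Y=1, Z=2, U=2) weight 1/216
  (W=2, X=3, Y=2, Z=0, U=2) weight 1/216
  (W=2, X=3, Y=2, Z=1, U=2) weight 1/216
  (W=2, X=3, Y=2, Z=2, U=2) weight 1/216
  (W=2, X=3, Y=3, Z=0, U=2) weight 1/216
  (W=2, X=3, Y=3, Z=1, U=2) weight 1/216
  (W=3, X=2, Y=1, Z=0, U=1) weight 1/216
  … 18 more
Group by W:
  weight(W=2) = 1/24
  weight(W=3) = 1/12
Total weight = 1/24 + 1/12 = 1/8
P(W=2 | obs) = 1/24 / 1/8 = 1/3
P(W=3 | obs) = 1/12 / 1/8 = 2/3

P(W = 2 | obs) = 1/3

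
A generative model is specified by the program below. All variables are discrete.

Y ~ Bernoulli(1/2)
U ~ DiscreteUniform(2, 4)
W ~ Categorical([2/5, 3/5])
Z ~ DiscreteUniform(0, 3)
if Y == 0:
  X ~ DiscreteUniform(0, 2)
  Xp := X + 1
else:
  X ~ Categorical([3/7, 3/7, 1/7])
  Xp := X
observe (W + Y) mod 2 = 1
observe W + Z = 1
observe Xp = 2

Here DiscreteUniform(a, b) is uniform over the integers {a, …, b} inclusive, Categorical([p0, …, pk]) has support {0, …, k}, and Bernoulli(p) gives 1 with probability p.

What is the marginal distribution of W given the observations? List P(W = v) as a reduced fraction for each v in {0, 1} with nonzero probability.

Enumerate traces; 6 have nonzero weight after conditioning:
  (Y=0, U=2, W=1, Z=0, X=1) weight 1/120
  (Y=0, U=3, W=1, Z=0, X=1) weight 1/120
  (Y=0, U=4, W=1, Z=0, X=1) weight 1/120
  (Y=1, U=2, W=0, Z=1, X=2) weight 1/420
  (Y=1, U=3, W=0, Z=1, X=2) weight 1/420
  (Y=1, U=4, W=0, Z=1, X=2) weight 1/420
Group by W:
  weight(W=0) = 1/140
  weight(W=1) = 1/40
Total weight = 1/140 + 1/40 = 9/280
P(W=0 | obs) = 1/140 / 9/280 = 2/9
P(W=1 | obs) = 1/40 / 9/280 = 7/9

P(W=0) = 2/9, P(W=1) = 7/9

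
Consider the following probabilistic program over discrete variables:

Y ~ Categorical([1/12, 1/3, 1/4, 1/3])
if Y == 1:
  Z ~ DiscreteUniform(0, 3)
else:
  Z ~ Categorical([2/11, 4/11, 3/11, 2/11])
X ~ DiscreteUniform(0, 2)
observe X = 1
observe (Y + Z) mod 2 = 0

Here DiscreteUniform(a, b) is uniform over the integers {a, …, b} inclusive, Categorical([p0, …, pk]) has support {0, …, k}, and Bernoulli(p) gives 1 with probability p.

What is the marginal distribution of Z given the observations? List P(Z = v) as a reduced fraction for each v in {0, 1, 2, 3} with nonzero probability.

P(Z=0) = 4/33, P(Z=1) = 9/22, P(Z=2) = 2/11, P(Z=3) = 19/66

Enumerate traces; 8 have nonzero weight after conditioning:
  (Y=0, Z=0, X=1) weight 1/198
  (Y=0, Z=2, X=1) weight 1/132
  (Y=1, Z=1, X=1) weight 1/36
  (Y=1, Z=3, X=1) weight 1/36
  (Y=2, Z=0, X=1) weight 1/66
  (Y=2, Z=2, X=1) weight 1/44
  (Y=3, Z=1, X=1) weight 4/99
  (Y=3, Z=3, X=1) weight 2/99
Group by Z:
  weight(Z=0) = 2/99
  weight(Z=1) = 3/44
  weight(Z=2) = 1/33
  weight(Z=3) = 19/396
Total weight = 2/99 + 3/44 + 1/33 + 19/396 = 1/6
P(Z=0 | obs) = 2/99 / 1/6 = 4/33
P(Z=1 | obs) = 3/44 / 1/6 = 9/22
P(Z=2 | obs) = 1/33 / 1/6 = 2/11
P(Z=3 | obs) = 19/396 / 1/6 = 19/66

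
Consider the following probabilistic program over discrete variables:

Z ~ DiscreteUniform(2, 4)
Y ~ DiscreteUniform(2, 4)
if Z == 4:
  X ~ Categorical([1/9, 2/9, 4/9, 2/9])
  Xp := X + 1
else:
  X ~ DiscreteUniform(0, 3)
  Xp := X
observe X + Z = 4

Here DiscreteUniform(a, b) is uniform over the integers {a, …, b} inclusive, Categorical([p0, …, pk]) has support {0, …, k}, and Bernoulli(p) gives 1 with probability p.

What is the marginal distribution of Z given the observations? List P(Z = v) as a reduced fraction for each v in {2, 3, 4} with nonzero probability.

Enumerate traces; 9 have nonzero weight after conditioning:
  (Z=2, Y=2, X=2) weight 1/36
  (Z=2, Y=3, X=2) weight 1/36
  (Z=2, Y=4, X=2) weight 1/36
  (Z=3, Y=2, X=1) weight 1/36
  (Z=3, Y=3, X=1) weight 1/36
  (Z=3, Y=4, X=1) weight 1/36
  (Z=4, Y=2, X=0) weight 1/81
  (Z=4, Y=3, X=0) weight 1/81
  … 1 more
Group by Z:
  weight(Z=2) = 1/12
  weight(Z=3) = 1/12
  weight(Z=4) = 1/27
Total weight = 1/12 + 1/12 + 1/27 = 11/54
P(Z=2 | obs) = 1/12 / 11/54 = 9/22
P(Z=3 | obs) = 1/12 / 11/54 = 9/22
P(Z=4 | obs) = 1/27 / 11/54 = 2/11

P(Z=2) = 9/22, P(Z=3) = 9/22, P(Z=4) = 2/11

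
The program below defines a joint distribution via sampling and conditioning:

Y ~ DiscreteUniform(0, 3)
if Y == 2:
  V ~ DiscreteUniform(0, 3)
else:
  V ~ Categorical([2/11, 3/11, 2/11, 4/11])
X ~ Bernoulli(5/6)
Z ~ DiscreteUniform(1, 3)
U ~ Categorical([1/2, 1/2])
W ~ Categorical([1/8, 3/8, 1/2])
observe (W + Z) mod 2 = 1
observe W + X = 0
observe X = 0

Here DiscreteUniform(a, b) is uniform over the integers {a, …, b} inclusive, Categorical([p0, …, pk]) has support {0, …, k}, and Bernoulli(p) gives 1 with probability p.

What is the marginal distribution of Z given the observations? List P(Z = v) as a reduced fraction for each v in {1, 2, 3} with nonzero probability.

P(Z=1) = 1/2, P(Z=3) = 1/2

Enumerate traces; 64 have nonzero weight after conditioning:
  (Y=0, V=0, X=0, Z=1, U=0, W=0) weight 1/6336
  (Y=0, V=0, X=0, Z=1, U=1, W=0) weight 1/6336
  (Y=0, V=0, X=0, Z=3, U=0, W=0) weight 1/6336
  (Y=0, V=0, X=0, Z=3, U=1, W=0) weight 1/6336
  (Y=0, V=1, X=0, Z=1, U=0, W=0) weight 1/4224
  (Y=0, V=1, X=0, Z=1, U=1, W=0) weight 1/4224
  (Y=0, V=1, X=0, Z=3, U=0, W=0) weight 1/4224
  (Y=0, V=1, X=0, Z=3, U=1, W=0) weight 1/4224
  … 56 more
Group by Z:
  weight(Z=1) = 1/144
  weight(Z=3) = 1/144
Total weight = 1/144 + 1/144 = 1/72
P(Z=1 | obs) = 1/144 / 1/72 = 1/2
P(Z=3 | obs) = 1/144 / 1/72 = 1/2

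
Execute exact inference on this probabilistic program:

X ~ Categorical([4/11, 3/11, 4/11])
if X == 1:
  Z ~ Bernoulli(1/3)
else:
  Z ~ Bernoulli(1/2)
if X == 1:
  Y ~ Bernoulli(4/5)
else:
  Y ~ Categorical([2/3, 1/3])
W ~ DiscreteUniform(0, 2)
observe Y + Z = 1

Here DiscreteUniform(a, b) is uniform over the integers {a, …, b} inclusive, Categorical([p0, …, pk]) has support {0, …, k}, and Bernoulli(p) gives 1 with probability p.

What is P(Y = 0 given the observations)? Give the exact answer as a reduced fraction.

Enumerate traces; 18 have nonzero weight after conditioning:
  (X=0, Z=0, Y=1, W=0) weight 2/99
  (X=0, Z=0, Y=1, W=1) weight 2/99
  (X=0, Z=0, Y=1, W=2) weight 2/99
  (X=0, Z=1, Y=0, W=0) weight 4/99
  (X=0, Z=1, Y=0, W=1) weight 4/99
  (X=0, Z=1, Y=0, W=2) weight 4/99
  (X=1, Z=0, Y=1, W=0) weight 8/165
  (X=1, Z=0, Y=1, W=1) weight 8/165
  … 10 more
Group by Y:
  weight(Y=0) = 43/165
  weight(Y=1) = 4/15
Total weight = 43/165 + 4/15 = 29/55
P(Y=0 | obs) = 43/165 / 29/55 = 43/87
P(Y=1 | obs) = 4/15 / 29/55 = 44/87

P(Y = 0 | obs) = 43/87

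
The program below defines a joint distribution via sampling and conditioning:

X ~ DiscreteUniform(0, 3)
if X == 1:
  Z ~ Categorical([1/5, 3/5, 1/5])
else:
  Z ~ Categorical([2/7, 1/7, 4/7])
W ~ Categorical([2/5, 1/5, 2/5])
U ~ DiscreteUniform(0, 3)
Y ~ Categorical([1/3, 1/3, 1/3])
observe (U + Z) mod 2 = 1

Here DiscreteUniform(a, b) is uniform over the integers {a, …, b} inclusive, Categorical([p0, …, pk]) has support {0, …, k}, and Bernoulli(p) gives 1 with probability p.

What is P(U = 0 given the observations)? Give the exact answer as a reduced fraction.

Enumerate traces; 216 have nonzero weight after conditioning:
  (X=0, Z=0, W=0, U=1, Y=0) weight 1/420
  (X=0, Z=0, W=0, U=1, Y=1) weight 1/420
  (X=0, Z=0, W=0, U=1, Y=2) weight 1/420
  (X=0, Z=0, W=0, U=3, Y=0) weight 1/420
  (X=0, Z=0, W=0, U=3, Y=1) weight 1/420
  (X=0, Z=0, W=0, U=3, Y=2) weight 1/420
  (X=0, Z=0, W=1, U=1, Y=0) weight 1/840
  (X=0, Z=0, W=1, U=1, Y=1) weight 1/840
  (X=0, Z=1, W=0, U=0, Y=0) weight 1/840
  (X=0, Z=1, W=0, U=2, Y=0) weight 1/840
  … 206 more
Group by U:
  weight(U=0) = 9/140
  weight(U=1) = 13/70
  weight(U=2) = 9/140
  weight(U=3) = 13/70
Total weight = 9/140 + 13/70 + 9/140 + 13/70 = 1/2
P(U=0 | obs) = 9/140 / 1/2 = 9/70
P(U=1 | obs) = 13/70 / 1/2 = 13/35
P(U=2 | obs) = 9/140 / 1/2 = 9/70
P(U=3 | obs) = 13/70 / 1/2 = 13/35

P(U = 0 | obs) = 9/70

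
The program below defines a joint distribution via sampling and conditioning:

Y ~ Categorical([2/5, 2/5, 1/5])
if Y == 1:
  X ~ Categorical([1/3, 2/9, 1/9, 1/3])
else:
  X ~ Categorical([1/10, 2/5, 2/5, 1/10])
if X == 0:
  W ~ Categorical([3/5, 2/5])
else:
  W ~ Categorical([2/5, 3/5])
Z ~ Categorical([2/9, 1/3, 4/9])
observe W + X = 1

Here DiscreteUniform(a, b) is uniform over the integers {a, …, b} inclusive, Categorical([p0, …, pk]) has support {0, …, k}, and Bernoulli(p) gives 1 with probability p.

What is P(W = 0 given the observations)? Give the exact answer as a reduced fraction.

Enumerate traces; 18 have nonzero weight after conditioning:
  (Y=0, X=0, W=1, Z=0) weight 4/1125
  (Y=0, X=0, W=1, Z=1) weight 2/375
  (Y=0, X=0, W=1, Z=2) weight 8/1125
  (Y=0, X=1, W=0, Z=0) weight 16/1125
  (Y=0, X=1, W=0, Z=1) weight 8/375
  (Y=0, X=1, W=0, Z=2) weight 32/1125
  (Y=1, X=0, W=1, Z=0) weight 8/675
  (Y=1, X=0, W=1, Z=1) weight 4/225
  … 10 more
Group by W:
  weight(W=0) = 148/1125
  weight(W=1) = 29/375
Total weight = 148/1125 + 29/375 = 47/225
P(W=0 | obs) = 148/1125 / 47/225 = 148/235
P(W=1 | obs) = 29/375 / 47/225 = 87/235

P(W = 0 | obs) = 148/235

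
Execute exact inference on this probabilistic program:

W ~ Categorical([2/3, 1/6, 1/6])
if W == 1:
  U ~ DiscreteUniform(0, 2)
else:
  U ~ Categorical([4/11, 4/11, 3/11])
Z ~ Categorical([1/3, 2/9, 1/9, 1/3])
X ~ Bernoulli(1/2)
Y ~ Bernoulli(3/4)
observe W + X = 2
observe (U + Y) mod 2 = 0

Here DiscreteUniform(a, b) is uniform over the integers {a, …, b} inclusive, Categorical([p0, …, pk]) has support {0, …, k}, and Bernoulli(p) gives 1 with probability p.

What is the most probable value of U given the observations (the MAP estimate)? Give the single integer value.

Enumerate traces; 24 have nonzero weight after conditioning:
  (W=1, U=0, Z=0, X=1, Y=0) weight 1/432
  (W=1, U=0, Z=1, X=1, Y=0) weight 1/648
  (W=1, U=0, Z=2, X=1, Y=0) weight 1/1296
  (W=1, U=0, Z=3, X=1, Y=0) weight 1/432
  (W=1, U=1, Z=0, X=1, Y=1) weight 1/144
  (W=1, U=1, Z=1, X=1, Y=1) weight 1/216
  (W=1, U=1, Z=2, X=1, Y=1) weight 1/432
  (W=1, U=1, Z=3, X=1, Y=1) weight 1/144
  (W=1, U=2, Z=0, X=1, Y=0) weight 1/432
  … 15 more
Group by U:
  weight(U=0) = 23/1584
  weight(U=1) = 23/528
  weight(U=2) = 5/396
Total weight = 23/1584 + 23/528 + 5/396 = 7/99
P(U=0 | obs) = 23/1584 / 7/99 = 23/112
P(U=1 | obs) = 23/528 / 7/99 = 69/112
P(U=2 | obs) = 5/396 / 7/99 = 5/28
argmax = 1

argmax_v P(U = v | obs) = 1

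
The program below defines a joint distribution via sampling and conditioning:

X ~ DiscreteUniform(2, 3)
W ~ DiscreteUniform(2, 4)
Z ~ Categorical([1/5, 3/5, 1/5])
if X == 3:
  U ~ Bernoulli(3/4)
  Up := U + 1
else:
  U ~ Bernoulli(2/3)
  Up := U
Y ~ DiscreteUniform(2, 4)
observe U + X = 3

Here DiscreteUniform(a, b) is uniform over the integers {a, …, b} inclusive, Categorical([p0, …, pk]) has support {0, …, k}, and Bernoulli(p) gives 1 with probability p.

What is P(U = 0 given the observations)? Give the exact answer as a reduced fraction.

P(U = 0 | obs) = 3/11

Enumerate traces; 54 have nonzero weight after conditioning:
  (X=2, W=2, Z=0, U=1, Y=2) weight 1/135
  (X=2, W=2, Z=0, U=1, Y=3) weight 1/135
  (X=2, W=2, Z=0, U=1, Y=4) weight 1/135
  (X=2, W=2, Z=1, U=1, Y=2) weight 1/45
  (X=2, W=2, Z=1, U=1, Y=3) weight 1/45
  (X=2, W=2, Z=1, U=1, Y=4) weight 1/45
  (X=2, W=2, Z=2, U=1, Y=2) weight 1/135
  (X=2, W=2, Z=2, U=1, Y=3) weight 1/135
  (X=3, W=2, Z=0, U=0, Y=2) weight 1/360
  … 45 more
Group by U:
  weight(U=0) = 1/8
  weight(U=1) = 1/3
Total weight = 1/8 + 1/3 = 11/24
P(U=0 | obs) = 1/8 / 11/24 = 3/11
P(U=1 | obs) = 1/3 / 11/24 = 8/11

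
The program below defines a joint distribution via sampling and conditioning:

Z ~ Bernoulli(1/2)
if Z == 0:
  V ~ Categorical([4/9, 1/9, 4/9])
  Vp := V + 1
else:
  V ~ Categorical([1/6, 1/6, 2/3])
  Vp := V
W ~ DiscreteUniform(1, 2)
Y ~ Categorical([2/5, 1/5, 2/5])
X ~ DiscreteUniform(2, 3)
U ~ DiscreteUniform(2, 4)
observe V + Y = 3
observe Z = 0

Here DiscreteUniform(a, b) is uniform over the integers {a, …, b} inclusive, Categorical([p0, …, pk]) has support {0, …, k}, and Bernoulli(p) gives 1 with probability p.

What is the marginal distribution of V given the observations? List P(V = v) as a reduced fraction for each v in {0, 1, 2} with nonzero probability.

P(V=1) = 1/3, P(V=2) = 2/3

Enumerate traces; 24 have nonzero weight after conditioning:
  (Z=0, V=1, W=1, Y=2, X=2, U=2) weight 1/540
  (Z=0, V=1, W=1, Y=2, X=2, U=3) weight 1/540
  (Z=0, V=1, W=1, Y=2, X=2, U=4) weight 1/540
  (Z=0, V=1, W=1, Y=2, X=3, U=2) weight 1/540
  (Z=0, V=1, W=1, Y=2, X=3, U=3) weight 1/540
  (Z=0, V=1, W=1, Y=2, X=3, U=4) weight 1/540
  (Z=0, V=1, W=2, Y=2, X=2, U=2) weight 1/540
  (Z=0, V=1, W=2, Y=2, X=2, U=3) weight 1/540
  (Z=0, V=2, W=1, Y=1, X=2, U=2) weight 1/270
  … 15 more
Group by V:
  weight(V=1) = 1/45
  weight(V=2) = 2/45
Total weight = 1/45 + 2/45 = 1/15
P(V=1 | obs) = 1/45 / 1/15 = 1/3
P(V=2 | obs) = 2/45 / 1/15 = 2/3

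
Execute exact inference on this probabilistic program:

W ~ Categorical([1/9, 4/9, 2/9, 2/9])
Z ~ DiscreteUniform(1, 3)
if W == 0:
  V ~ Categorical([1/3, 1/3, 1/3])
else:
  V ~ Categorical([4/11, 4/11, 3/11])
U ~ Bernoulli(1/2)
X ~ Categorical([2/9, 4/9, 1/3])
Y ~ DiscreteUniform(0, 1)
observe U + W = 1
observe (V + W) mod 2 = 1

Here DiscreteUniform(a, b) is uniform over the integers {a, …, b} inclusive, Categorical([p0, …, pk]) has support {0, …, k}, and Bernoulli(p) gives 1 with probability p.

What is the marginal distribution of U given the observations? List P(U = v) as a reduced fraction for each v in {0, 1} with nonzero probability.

P(U=0) = 84/95, P(U=1) = 11/95

Enumerate traces; 54 have nonzero weight after conditioning:
  (W=0, Z=1, V=1, U=1, X=0, Y=0) weight 1/1458
  (W=0, Z=1, V=1, U=1, X=0, Y=1) weight 1/1458
  (W=0, Z=1, V=1, U=1, X=1, Y=0) weight 1/729
  (W=0, Z=1, V=1, U=1, X=1, Y=1) weight 1/729
  (W=0, Z=1, V=1, U=1, X=2, Y=0) weight 1/972
  (W=0, Z=1, V=1, U=1, X=2, Y=1) weight 1/972
  (W=0, Z=2, V=1, U=1, X=0, Y=0) weight 1/1458
  (W=0, Z=2, V=1, U=1, X=0, Y=1) weight 1/1458
  (W=1, Z=1, V=0, U=0, X=0, Y=0) weight 8/2673
  … 45 more
Group by U:
  weight(U=0) = 14/99
  weight(U=1) = 1/54
Total weight = 14/99 + 1/54 = 95/594
P(U=0 | obs) = 14/99 / 95/594 = 84/95
P(U=1 | obs) = 1/54 / 95/594 = 11/95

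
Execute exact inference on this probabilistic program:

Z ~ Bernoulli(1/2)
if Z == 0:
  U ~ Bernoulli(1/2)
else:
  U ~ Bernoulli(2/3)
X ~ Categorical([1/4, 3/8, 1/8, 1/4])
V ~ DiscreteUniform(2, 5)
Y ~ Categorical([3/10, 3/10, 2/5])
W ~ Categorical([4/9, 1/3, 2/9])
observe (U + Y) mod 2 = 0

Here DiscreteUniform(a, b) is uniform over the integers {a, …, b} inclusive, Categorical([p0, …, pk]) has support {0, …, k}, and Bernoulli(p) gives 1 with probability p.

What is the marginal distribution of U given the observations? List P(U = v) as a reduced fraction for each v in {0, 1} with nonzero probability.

P(U=0) = 5/8, P(U=1) = 3/8

Enumerate traces; 288 have nonzero weight after conditioning:
  (Z=0, U=0, X=0, V=2, Y=0, W=0) weight 1/480
  (Z=0, U=0, X=0, V=2, Y=0, W=1) weight 1/640
  (Z=0, U=0, X=0, V=2, Y=0, W=2) weight 1/960
  (Z=0, U=0, X=0, V=2, Y=2, W=0) weight 1/360
  (Z=0, U=0, X=0, V=2, Y=2, W=1) weight 1/480
  (Z=0, U=0, X=0, V=2, Y=2, W=2) weight 1/720
  (Z=0, U=0, X=0, V=3, Y=0, W=0) weight 1/480
  (Z=0, U=0, X=0, V=3, Y=0, W=1) weight 1/640
  (Z=0, U=1, X=0, V=2, Y=1, W=0) weight 1/480
  … 279 more
Group by U:
  weight(U=0) = 7/24
  weight(U=1) = 7/40
Total weight = 7/24 + 7/40 = 7/15
P(U=0 | obs) = 7/24 / 7/15 = 5/8
P(U=1 | obs) = 7/40 / 7/15 = 3/8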